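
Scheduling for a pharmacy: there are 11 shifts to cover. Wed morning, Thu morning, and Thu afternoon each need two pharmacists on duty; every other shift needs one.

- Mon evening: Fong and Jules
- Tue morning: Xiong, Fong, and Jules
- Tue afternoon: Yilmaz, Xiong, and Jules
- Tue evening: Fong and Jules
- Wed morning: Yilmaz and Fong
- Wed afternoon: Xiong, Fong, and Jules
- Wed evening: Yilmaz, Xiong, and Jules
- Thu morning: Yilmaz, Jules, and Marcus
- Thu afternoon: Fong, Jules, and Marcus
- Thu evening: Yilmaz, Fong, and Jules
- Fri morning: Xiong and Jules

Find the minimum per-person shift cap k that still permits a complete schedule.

With 5 pharmacists and 14 worker-slots to fill, someone must work at least ⌈14/5⌉ = 3 shifts, so k ≥ 3.
k = 3 works: Mon evening→Fong, Tue morning→Xiong, Tue afternoon→Yilmaz, Tue evening→Fong, Wed morning→Yilmaz+Fong, Wed afternoon→Xiong, Wed evening→Yilmaz, Thu morning→Jules+Marcus, Thu afternoon→Jules+Marcus, Thu evening→Jules, Fri morning→Xiong.
Loads: Yilmaz 3, Xiong 3, Fong 3, Jules 3, Marcus 2 — all ≤ 3.

3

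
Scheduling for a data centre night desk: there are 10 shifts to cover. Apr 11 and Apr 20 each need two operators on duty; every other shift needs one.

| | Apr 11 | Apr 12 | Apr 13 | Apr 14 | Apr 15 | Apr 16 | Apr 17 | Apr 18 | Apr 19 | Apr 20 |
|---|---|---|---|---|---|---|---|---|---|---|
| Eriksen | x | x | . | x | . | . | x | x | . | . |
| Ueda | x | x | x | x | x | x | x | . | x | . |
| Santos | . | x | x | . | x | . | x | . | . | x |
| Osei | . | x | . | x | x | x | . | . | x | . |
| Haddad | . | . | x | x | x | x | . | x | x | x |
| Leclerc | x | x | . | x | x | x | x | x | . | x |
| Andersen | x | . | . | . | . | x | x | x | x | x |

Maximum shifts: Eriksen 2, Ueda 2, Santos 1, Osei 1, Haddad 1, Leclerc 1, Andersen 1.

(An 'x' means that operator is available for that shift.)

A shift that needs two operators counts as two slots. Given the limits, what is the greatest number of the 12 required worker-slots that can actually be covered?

9

Total capacity across all operators is 2+2+1+1+1+1+1 = 9, and 12 slots are needed, so at most 9 can be filled.
An assignment achieving 9: Apr 11→Eriksen+Ueda, Apr 12→Leclerc, Apr 13→Ueda, Apr 16→Andersen, Apr 18→Eriksen, Apr 19→Osei, Apr 20→Santos+Haddad.
Loads: Eriksen 2/2, Ueda 2/2, Santos 1/1, Osei 1/1, Haddad 1/1, Leclerc 1/1, Andersen 1/1.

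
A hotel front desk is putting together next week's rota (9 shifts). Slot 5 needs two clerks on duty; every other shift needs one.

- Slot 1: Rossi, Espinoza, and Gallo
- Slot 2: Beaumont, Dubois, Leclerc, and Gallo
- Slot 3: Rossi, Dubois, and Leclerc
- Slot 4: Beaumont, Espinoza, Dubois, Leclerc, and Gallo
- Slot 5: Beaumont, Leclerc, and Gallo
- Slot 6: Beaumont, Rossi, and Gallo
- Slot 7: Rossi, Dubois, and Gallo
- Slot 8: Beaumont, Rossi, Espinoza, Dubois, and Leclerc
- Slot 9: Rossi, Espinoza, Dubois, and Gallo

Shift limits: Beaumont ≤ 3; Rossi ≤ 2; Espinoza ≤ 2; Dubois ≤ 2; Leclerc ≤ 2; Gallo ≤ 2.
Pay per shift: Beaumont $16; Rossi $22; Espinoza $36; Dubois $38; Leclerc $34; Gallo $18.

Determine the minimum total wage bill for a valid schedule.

$232

Picking the cheapest available clerk for each shift independently would cost $174, but that ignores the shift limits.
An optimal schedule: Slot 1→Gallo, Slot 2→Beaumont, Slot 3→Rossi, Slot 4→Leclerc, Slot 5→Beaumont+Gallo, Slot 6→Beaumont, Slot 7→Rossi, Slot 8→Leclerc, Slot 9→Espinoza.
Total: 18 + 16 + 22 + 34 + 16 + 18 + 16 + 22 + 34 + 36 = $232.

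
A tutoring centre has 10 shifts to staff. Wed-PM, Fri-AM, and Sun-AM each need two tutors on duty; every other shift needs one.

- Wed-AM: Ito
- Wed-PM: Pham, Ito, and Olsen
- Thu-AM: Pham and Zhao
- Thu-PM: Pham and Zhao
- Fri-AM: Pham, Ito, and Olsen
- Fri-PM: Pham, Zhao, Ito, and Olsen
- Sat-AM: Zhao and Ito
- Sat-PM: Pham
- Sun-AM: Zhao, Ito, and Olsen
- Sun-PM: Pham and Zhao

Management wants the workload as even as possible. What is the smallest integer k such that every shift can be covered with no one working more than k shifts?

4

With 4 tutors and 13 worker-slots to fill, someone must work at least ⌈13/4⌉ = 4 shifts, so k ≥ 4.
k = 4 works: Wed-AM→Ito, Wed-PM→Ito+Olsen, Thu-AM→Pham, Thu-PM→Pham, Fri-AM→Ito+Olsen, Fri-PM→Zhao, Sat-AM→Zhao, Sat-PM→Pham, Sun-AM→Zhao+Ito, Sun-PM→Pham.
Loads: Pham 4, Zhao 3, Ito 4, Olsen 2 — all ≤ 4.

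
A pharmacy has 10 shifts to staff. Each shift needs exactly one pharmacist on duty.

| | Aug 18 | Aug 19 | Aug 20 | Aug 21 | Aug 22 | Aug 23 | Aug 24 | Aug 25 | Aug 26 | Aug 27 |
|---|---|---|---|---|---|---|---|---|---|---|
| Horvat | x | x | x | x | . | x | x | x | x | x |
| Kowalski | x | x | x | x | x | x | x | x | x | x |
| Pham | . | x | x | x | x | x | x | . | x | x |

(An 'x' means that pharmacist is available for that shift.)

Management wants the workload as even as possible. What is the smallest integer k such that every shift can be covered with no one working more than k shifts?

With 3 pharmacists and 10 worker-slots to fill, someone must work at least ⌈10/3⌉ = 4 shifts, so k ≥ 4.
k = 4 works: Aug 18→Horvat, Aug 19→Horvat, Aug 20→Horvat, Aug 21→Kowalski, Aug 22→Kowalski, Aug 23→Kowalski, Aug 24→Kowalski, Aug 25→Horvat, Aug 26→Pham, Aug 27→Pham.
Loads: Horvat 4, Kowalski 4, Pham 2 — all ≤ 4.

4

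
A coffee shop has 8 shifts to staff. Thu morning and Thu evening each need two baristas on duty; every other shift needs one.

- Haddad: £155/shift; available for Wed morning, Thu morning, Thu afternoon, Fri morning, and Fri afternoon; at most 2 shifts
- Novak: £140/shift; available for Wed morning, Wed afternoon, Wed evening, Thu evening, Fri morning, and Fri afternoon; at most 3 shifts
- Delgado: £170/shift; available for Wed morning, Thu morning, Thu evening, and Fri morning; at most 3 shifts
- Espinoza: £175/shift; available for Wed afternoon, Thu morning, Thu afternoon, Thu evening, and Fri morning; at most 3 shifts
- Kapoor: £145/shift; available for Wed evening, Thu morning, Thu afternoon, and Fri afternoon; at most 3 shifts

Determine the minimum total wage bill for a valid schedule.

£1505

Picking the cheapest available barista for each shift independently would cost £1455, but that ignores the shift limits.
An optimal schedule: Wed morning→Haddad, Wed afternoon→Novak, Wed evening→Novak, Thu morning→Kapoor+Delgado, Thu afternoon→Kapoor, Thu evening→Novak+Delgado, Fri morning→Haddad, Fri afternoon→Kapoor.
Total: 155 + 140 + 140 + 145 + 170 + 145 + 140 + 170 + 155 + 145 = £1505.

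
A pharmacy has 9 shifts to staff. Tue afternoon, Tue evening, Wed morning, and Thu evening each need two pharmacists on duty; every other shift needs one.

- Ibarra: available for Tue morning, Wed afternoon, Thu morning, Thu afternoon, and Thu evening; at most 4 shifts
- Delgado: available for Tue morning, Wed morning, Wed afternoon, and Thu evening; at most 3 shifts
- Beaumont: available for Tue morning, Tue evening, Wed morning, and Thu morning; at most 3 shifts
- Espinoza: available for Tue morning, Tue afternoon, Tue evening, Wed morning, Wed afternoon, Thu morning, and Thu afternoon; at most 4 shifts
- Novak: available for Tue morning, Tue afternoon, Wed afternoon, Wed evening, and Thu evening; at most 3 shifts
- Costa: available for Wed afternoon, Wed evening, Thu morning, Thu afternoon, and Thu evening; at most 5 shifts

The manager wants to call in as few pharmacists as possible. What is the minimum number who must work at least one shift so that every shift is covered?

4

13 slots to fill and no one can take more than 5, so at least ⌈13/5⌉ = 3 pharmacists are needed.
Shifts {Tue evening, Thu evening} need 4 slots, but among the pharmacists available for them (Ibarra, Delgado, Beaumont, Espinoza, Novak, and Costa) any 3 together supply at most 3. So 3 pharmacists are not enough.
Ibarra, Beaumont, Espinoza, and Novak alone can cover everything: Tue morning→Beaumont, Tue afternoon→Espinoza+Novak, Tue evening→Beaumont+Espinoza, Wed morning→Beaumont+Espinoza, Wed afternoon→Ibarra, Wed evening→Novak, Thu morning→Ibarra, Thu afternoon→Ibarra, Thu evening→Ibarra+Novak.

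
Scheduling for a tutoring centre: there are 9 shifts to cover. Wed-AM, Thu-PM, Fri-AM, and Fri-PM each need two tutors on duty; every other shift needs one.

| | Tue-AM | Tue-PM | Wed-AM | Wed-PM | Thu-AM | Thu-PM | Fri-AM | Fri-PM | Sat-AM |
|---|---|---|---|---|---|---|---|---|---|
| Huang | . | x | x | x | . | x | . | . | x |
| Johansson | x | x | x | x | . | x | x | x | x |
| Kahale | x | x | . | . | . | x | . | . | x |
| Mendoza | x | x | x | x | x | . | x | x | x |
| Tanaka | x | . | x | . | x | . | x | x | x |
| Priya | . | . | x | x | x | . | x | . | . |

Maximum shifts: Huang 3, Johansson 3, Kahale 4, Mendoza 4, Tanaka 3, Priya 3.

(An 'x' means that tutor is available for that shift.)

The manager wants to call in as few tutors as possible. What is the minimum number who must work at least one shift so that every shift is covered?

4

13 slots to fill and no one can take more than 4, so at least ⌈13/4⌉ = 4 tutors are needed.
Huang, Johansson, Kahale, and Mendoza alone can cover everything: Tue-AM→Johansson, Tue-PM→Kahale, Wed-AM→Huang+Mendoza, Wed-PM→Huang, Thu-AM→Mendoza, Thu-PM→Huang+Kahale, Fri-AM→Johansson+Mendoza, Fri-PM→Johansson+Mendoza, Sat-AM→Kahale.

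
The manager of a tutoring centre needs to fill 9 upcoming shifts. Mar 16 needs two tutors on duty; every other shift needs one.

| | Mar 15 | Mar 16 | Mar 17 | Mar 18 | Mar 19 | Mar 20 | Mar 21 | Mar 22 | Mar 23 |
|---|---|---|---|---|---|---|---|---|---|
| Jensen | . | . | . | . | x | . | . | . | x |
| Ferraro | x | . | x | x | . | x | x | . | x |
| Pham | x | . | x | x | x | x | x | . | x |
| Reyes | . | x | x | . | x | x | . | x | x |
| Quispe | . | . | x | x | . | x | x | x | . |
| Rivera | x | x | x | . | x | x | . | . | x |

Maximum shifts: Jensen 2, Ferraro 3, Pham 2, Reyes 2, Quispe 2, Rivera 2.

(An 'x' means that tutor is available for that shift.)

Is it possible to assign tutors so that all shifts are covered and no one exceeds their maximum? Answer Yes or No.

Mar 16 can only be covered by Reyes and Rivera, so that assignment is forced.
One valid schedule: Mar 15→Ferraro, Mar 16→Reyes+Rivera, Mar 17→Pham, Mar 18→Ferraro, Mar 19→Jensen, Mar 20→Pham, Mar 21→Ferraro, Mar 22→Reyes, Mar 23→Jensen.
Loads: Jensen 2/2, Ferraro 3/3, Pham 2/2, Reyes 2/2, Quispe 0/2, Rivera 1/2 — all within limits.

Yes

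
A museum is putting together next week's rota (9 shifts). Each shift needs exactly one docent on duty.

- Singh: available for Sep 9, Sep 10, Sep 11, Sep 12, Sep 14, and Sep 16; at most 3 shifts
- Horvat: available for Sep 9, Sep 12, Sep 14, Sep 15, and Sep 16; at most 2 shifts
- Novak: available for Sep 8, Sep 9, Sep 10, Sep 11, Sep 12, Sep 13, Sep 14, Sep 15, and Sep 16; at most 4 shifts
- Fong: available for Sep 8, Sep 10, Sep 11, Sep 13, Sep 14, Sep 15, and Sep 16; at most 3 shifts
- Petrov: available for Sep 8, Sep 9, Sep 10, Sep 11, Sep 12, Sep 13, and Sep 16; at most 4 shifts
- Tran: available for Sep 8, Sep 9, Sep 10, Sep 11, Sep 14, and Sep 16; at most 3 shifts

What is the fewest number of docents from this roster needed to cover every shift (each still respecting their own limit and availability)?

3

9 slots to fill and no one can take more than 4, so at least ⌈9/4⌉ = 3 docents are needed.
Singh, Horvat, and Novak alone can cover everything: Sep 8→Novak, Sep 9→Singh, Sep 10→Singh, Sep 11→Singh, Sep 12→Horvat, Sep 13→Novak, Sep 14→Novak, Sep 15→Horvat, Sep 16→Novak.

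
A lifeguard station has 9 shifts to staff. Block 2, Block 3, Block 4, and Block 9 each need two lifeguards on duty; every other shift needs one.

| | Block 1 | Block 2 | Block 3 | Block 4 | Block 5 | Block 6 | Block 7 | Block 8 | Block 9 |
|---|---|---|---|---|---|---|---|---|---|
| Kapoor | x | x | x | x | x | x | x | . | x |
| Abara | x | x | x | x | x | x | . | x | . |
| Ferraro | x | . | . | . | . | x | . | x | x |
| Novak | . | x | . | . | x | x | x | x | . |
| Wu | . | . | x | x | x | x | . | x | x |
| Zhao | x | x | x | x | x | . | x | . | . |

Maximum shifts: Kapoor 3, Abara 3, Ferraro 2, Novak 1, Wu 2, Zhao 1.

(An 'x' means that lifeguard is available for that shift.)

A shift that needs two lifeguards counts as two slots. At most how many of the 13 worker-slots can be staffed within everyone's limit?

Total capacity across all lifeguards is 3+3+2+1+2+1 = 12, and 13 slots are needed, so at most 12 can be filled.
An assignment achieving 12: Block 1→Kapoor, Block 2→Abara+Novak, Block 3→Abara+Wu, Block 4→Abara+Wu, Block 5→Zhao, Block 7→Kapoor, Block 8→Ferraro, Block 9→Kapoor+Ferraro.
Loads: Kapoor 3/3, Abara 3/3, Ferraro 2/2, Novak 1/1, Wu 2/2, Zhao 1/1.

12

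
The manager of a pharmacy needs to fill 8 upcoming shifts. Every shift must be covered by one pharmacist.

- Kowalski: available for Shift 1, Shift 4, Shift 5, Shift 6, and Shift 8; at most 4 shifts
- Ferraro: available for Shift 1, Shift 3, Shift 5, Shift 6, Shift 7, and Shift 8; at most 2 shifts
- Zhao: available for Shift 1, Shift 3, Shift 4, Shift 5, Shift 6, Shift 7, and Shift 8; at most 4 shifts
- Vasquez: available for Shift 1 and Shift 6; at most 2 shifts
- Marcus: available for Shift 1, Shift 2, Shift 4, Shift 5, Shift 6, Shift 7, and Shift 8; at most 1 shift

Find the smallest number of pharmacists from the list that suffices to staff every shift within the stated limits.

3

8 slots to fill and no one can take more than 4, so at least ⌈8/4⌉ = 2 pharmacists are needed.
No set of 2 pharmacists can cover every shift (each such set leaves at least one shift with no one available or exceeds a cap).
Kowalski, Zhao, and Marcus alone can cover everything: Shift 1→Kowalski, Shift 2→Marcus, Shift 3→Zhao, Shift 4→Kowalski, Shift 5→Kowalski, Shift 6→Kowalski, Shift 7→Zhao, Shift 8→Zhao.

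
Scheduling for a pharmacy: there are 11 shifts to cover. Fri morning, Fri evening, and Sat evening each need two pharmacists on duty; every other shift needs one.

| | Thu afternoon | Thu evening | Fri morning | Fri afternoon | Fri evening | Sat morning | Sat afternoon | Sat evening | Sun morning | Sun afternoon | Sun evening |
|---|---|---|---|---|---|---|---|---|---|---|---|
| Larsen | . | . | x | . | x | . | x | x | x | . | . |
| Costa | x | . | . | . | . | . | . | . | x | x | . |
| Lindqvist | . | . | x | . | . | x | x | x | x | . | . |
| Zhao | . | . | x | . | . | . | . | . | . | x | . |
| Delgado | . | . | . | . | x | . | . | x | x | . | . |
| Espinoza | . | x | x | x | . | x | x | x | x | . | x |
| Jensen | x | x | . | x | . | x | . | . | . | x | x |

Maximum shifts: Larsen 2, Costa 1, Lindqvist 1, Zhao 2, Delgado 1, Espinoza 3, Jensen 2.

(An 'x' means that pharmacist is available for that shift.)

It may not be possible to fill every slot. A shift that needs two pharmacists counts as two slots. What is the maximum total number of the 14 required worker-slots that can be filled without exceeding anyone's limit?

12

Total capacity across all pharmacists is 2+1+1+2+1+3+2 = 12, and 14 slots are needed, so at most 12 can be filled.
An assignment achieving 12: Thu afternoon→Costa, Thu evening→Espinoza, Fri morning→Lindqvist+Zhao, Fri afternoon→Espinoza, Fri evening→Larsen+Delgado, Sat morning→Jensen, Sat afternoon→Larsen, Sat evening→Espinoza, Sun afternoon→Zhao, Sun evening→Jensen.
Loads: Larsen 2/2, Costa 1/1, Lindqvist 1/1, Zhao 2/2, Delgado 1/1, Espinoza 3/3, Jensen 2/2.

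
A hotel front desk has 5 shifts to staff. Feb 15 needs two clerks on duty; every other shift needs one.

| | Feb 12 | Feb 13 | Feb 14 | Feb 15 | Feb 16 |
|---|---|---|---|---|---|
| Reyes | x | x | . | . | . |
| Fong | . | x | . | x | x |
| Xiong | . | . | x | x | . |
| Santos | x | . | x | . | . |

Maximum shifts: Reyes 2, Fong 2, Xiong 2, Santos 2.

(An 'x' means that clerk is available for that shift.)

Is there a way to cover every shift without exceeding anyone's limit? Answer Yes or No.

Feb 15 can only be covered by Fong and Xiong, so that assignment is forced.
Feb 16 can only be covered by Fong, so that assignment is forced.
One valid schedule: Feb 12→Reyes, Feb 13→Reyes, Feb 14→Xiong, Feb 15→Fong+Xiong, Feb 16→Fong.
Loads: Reyes 2/2, Fong 2/2, Xiong 2/2, Santos 0/2 — all within limits.

Yes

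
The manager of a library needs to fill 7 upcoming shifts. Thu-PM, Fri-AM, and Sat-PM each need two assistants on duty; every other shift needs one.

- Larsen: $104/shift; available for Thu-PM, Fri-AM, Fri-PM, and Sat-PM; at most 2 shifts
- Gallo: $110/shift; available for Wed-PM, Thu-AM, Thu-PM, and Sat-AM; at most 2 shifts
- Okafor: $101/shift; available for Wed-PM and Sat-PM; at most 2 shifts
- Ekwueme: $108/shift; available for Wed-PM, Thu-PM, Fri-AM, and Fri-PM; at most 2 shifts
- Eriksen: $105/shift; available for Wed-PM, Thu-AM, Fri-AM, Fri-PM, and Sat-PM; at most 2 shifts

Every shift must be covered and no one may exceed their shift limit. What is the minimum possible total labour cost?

$1056

Sat-AM can only be covered by Gallo, so that assignment is forced.
Picking the cheapest available assistant for each shift independently would cost $1046, but that ignores the shift limits.
An optimal schedule: Wed-PM→Okafor, Thu-AM→Gallo, Thu-PM→Larsen+Ekwueme, Fri-AM→Larsen+Ekwueme, Fri-PM→Eriksen, Sat-AM→Gallo, Sat-PM→Okafor+Eriksen.
Total: 101 + 110 + 104 + 108 + 104 + 108 + 105 + 110 + 101 + 105 = $1056.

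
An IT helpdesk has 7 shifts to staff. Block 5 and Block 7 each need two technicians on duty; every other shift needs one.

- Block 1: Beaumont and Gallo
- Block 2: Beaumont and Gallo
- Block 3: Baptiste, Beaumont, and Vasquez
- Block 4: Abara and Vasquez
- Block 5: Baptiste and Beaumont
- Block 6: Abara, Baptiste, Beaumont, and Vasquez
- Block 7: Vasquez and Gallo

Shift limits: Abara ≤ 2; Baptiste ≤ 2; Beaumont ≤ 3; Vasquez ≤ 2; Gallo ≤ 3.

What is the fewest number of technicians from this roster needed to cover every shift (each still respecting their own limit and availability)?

9 slots to fill and no one can take more than 3, so at least ⌈9/3⌉ = 3 technicians are needed.
Any 3 technicians together have capacity at most 3+3+2 = 8 < 9 slots, so 3 can never suffice.
Baptiste, Beaumont, Vasquez, and Gallo alone can cover everything: Block 1→Beaumont, Block 2→Gallo, Block 3→Baptiste, Block 4→Vasquez, Block 5→Baptiste+Beaumont, Block 6→Beaumont, Block 7→Vasquez+Gallo.

4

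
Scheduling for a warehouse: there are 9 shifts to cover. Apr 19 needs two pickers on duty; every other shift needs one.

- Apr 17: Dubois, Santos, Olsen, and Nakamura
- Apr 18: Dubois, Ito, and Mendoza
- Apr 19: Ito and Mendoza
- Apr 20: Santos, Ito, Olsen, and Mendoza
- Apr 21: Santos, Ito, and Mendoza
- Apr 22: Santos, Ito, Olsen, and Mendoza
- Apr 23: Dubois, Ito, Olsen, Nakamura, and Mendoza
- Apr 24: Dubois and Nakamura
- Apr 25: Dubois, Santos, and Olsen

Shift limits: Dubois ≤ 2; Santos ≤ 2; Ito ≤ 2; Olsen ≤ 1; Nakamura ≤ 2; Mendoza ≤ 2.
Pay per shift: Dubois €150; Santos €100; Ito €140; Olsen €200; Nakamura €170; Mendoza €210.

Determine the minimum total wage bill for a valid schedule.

€1530

Apr 19 can only be covered by Ito and Mendoza, so that assignment is forced.
Picking the cheapest available picker for each shift independently would cost €1280, but that ignores the shift limits.
An optimal schedule: Apr 17→Nakamura, Apr 18→Ito, Apr 19→Ito+Mendoza, Apr 20→Santos, Apr 21→Santos, Apr 22→Olsen, Apr 23→Nakamura, Apr 24→Dubois, Apr 25→Dubois.
Total: 170 + 140 + 140 + 210 + 100 + 100 + 200 + 170 + 150 + 150 = €1530.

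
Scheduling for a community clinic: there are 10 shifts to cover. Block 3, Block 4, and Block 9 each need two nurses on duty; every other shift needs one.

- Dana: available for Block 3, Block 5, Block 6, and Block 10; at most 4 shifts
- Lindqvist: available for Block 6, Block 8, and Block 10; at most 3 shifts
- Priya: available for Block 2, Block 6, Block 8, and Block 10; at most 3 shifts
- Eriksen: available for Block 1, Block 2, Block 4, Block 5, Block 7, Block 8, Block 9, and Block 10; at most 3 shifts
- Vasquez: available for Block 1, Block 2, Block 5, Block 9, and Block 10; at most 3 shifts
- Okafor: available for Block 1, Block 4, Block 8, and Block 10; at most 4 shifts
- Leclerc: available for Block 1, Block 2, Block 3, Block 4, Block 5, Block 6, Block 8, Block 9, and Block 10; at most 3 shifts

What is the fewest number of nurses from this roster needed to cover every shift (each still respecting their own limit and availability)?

13 slots to fill and no one can take more than 4, so at least ⌈13/4⌉ = 4 nurses are needed.
Dana, Eriksen, Vasquez, and Leclerc alone can cover everything: Block 1→Vasquez, Block 2→Vasquez, Block 3→Dana+Leclerc, Block 4→Eriksen+Leclerc, Block 5→Dana, Block 6→Dana, Block 7→Eriksen, Block 8→Eriksen, Block 9→Vasquez+Leclerc, Block 10→Dana.

4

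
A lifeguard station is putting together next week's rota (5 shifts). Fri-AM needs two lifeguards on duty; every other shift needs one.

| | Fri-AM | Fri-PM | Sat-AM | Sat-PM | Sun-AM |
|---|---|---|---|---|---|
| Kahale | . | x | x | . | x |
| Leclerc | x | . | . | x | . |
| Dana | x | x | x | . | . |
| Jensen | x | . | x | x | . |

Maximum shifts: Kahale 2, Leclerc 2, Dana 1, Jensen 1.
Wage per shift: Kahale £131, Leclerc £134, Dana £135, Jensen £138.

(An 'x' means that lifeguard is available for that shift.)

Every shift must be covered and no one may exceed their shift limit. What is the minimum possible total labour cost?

£803

Sun-AM can only be covered by Kahale, so that assignment is forced.
Picking the cheapest available lifeguard for each shift independently would cost £796, but that ignores the shift limits.
An optimal schedule: Fri-AM→Leclerc+Dana, Fri-PM→Kahale, Sat-AM→Jensen, Sat-PM→Leclerc, Sun-AM→Kahale.
Total: 134 + 135 + 131 + 138 + 134 + 131 = £803.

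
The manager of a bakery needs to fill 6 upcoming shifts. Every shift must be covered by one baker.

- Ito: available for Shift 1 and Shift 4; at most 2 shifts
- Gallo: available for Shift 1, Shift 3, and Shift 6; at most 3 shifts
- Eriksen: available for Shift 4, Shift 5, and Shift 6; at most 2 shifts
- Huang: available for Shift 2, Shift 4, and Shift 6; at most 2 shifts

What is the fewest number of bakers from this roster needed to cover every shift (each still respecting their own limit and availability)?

6 slots to fill and no one can take more than 3, so at least ⌈6/3⌉ = 2 bakers are needed.
Any 2 bakers together have capacity at most 3+2 = 5 < 6 slots, so 2 can never suffice.
Gallo, Eriksen, and Huang alone can cover everything: Shift 1→Gallo, Shift 2→Huang, Shift 3→Gallo, Shift 4→Eriksen, Shift 5→Eriksen, Shift 6→Gallo.

3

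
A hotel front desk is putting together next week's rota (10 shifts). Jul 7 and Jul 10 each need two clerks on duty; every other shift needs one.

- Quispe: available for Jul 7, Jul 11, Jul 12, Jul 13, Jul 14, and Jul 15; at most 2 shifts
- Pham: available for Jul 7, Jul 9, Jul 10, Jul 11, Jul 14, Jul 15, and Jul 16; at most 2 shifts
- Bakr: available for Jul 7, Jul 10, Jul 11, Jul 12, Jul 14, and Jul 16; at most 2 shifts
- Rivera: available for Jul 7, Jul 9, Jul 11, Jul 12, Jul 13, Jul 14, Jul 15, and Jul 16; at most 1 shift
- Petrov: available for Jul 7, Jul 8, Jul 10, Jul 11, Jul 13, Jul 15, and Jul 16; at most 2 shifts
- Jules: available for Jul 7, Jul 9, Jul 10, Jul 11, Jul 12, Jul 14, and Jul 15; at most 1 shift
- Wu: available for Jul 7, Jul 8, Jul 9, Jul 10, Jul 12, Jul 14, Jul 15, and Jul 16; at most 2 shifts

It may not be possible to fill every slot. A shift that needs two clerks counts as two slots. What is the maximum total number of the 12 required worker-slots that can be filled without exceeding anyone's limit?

Total capacity across all clerks is 2+2+2+1+2+1+2 = 12, and 12 slots are needed, so at most 12 can be filled.
An assignment achieving 12: Jul 7→Petrov+Wu, Jul 8→Petrov, Jul 9→Pham, Jul 10→Pham+Bakr, Jul 11→Rivera, Jul 12→Quispe, Jul 13→Quispe, Jul 14→Jules, Jul 15→Wu, Jul 16→Bakr.
Loads: Quispe 2/2, Pham 2/2, Bakr 2/2, Rivera 1/1, Petrov 2/2, Jules 1/1, Wu 2/2.

12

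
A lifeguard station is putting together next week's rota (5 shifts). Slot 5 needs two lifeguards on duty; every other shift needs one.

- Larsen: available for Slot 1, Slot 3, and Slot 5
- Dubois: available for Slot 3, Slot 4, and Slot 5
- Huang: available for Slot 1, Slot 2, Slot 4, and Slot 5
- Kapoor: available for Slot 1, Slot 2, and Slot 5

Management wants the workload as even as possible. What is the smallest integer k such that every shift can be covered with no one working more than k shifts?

2

With 4 lifeguards and 6 worker-slots to fill, someone must work at least ⌈6/4⌉ = 2 shifts, so k ≥ 2.
k = 2 works: Slot 1→Larsen, Slot 2→Huang, Slot 3→Larsen, Slot 4→Dubois, Slot 5→Dubois+Huang.
Loads: Larsen 2, Dubois 2, Huang 2, Kapoor 0 — all ≤ 2.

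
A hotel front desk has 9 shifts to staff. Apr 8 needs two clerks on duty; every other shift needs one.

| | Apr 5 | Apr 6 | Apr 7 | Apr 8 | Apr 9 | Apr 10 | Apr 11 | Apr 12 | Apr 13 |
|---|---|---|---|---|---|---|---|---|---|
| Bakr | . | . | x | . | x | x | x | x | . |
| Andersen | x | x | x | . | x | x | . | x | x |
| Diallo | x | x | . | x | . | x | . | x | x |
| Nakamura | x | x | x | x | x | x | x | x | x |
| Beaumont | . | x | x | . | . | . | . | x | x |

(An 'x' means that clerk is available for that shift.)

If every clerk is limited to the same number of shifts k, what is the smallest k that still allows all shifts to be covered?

With 5 clerks and 10 worker-slots to fill, someone must work at least ⌈10/5⌉ = 2 shifts, so k ≥ 2.
k = 2 works: Apr 5→Andersen, Apr 6→Andersen, Apr 7→Nakamura, Apr 8→Diallo+Nakamura, Apr 9→Bakr, Apr 10→Diallo, Apr 11→Bakr, Apr 12→Beaumont, Apr 13→Beaumont.
Loads: Bakr 2, Andersen 2, Diallo 2, Nakamura 2, Beaumont 2 — all ≤ 2.

2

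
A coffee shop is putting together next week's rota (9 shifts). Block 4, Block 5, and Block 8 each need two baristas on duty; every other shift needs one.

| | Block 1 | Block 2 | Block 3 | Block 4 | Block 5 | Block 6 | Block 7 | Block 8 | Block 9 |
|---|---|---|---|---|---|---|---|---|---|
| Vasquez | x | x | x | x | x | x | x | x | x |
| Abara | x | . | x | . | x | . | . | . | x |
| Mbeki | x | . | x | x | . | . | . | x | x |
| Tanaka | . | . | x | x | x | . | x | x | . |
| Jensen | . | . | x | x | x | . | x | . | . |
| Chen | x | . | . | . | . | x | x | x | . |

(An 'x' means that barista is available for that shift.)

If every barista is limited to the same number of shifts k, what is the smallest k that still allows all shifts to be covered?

2

With 6 baristas and 12 worker-slots to fill, someone must work at least ⌈12/6⌉ = 2 shifts, so k ≥ 2.
k = 2 works: Block 1→Abara, Block 2→Vasquez, Block 3→Mbeki, Block 4→Mbeki+Jensen, Block 5→Tanaka+Jensen, Block 6→Vasquez, Block 7→Chen, Block 8→Tanaka+Chen, Block 9→Abara.
Loads: Vasquez 2, Abara 2, Mbeki 2, Tanaka 2, Jensen 2, Chen 2 — all ≤ 2.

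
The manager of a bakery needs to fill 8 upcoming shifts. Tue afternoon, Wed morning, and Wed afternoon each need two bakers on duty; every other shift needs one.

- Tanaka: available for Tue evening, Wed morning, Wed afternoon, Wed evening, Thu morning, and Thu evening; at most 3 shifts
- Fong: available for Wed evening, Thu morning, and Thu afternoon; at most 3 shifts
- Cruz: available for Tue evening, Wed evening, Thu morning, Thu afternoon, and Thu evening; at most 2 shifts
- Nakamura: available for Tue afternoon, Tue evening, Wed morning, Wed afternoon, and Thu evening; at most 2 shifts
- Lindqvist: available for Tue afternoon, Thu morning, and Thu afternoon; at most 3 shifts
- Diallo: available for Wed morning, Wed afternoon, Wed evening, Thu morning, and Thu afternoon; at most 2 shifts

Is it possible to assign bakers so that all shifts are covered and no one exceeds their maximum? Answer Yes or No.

Tue afternoon can only be covered by Nakamura and Lindqvist, so that assignment is forced.
One valid schedule: Tue afternoon→Nakamura+Lindqvist, Tue evening→Tanaka, Wed morning→Tanaka+Nakamura, Wed afternoon→Tanaka+Diallo, Wed evening→Fong, Thu morning→Fong, Thu afternoon→Fong, Thu evening→Cruz.
Loads: Tanaka 3/3, Fong 3/3, Cruz 1/2, Nakamura 2/2, Lindqvist 1/3, Diallo 1/2 — all within limits.

Yes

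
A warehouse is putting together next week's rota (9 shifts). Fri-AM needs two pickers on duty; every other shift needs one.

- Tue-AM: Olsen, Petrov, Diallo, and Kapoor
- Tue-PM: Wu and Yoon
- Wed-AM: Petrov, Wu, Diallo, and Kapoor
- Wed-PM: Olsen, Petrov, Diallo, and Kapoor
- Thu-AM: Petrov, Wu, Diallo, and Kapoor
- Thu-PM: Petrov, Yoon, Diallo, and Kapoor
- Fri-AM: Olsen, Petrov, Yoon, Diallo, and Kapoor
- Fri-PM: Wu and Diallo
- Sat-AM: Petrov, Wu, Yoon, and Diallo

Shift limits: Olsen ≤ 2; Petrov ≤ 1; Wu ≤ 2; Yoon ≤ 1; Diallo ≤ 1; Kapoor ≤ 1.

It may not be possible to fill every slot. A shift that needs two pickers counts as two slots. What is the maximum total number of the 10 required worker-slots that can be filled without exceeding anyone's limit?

8

Total capacity across all pickers is 2+1+2+1+1+1 = 8, and 10 slots are needed, so at most 8 can be filled.
An assignment achieving 8: Tue-AM→Olsen, Tue-PM→Wu, Wed-AM→Petrov, Wed-PM→Olsen, Thu-AM→Diallo, Thu-PM→Yoon, Fri-AM→Kapoor, Fri-PM→Wu.
Loads: Olsen 2/2, Petrov 1/1, Wu 2/2, Yoon 1/1, Diallo 1/1, Kapoor 1/1.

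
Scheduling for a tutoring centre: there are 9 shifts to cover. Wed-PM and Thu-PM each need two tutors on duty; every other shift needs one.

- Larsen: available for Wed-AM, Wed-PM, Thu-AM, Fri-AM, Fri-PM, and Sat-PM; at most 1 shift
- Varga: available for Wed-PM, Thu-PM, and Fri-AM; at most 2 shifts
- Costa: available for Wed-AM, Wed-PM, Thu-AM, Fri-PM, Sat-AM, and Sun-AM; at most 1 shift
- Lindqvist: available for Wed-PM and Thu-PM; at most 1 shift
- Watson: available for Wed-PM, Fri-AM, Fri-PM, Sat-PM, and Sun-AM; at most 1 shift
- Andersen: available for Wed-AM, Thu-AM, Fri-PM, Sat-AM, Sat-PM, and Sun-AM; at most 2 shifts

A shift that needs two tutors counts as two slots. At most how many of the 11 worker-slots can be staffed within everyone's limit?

Total capacity across all tutors is 1+2+1+1+1+2 = 8, and 11 slots are needed, so at most 8 can be filled.
An assignment achieving 8: Wed-AM→Larsen, Thu-AM→Andersen, Thu-PM→Varga+Lindqvist, Fri-AM→Varga, Sat-AM→Costa, Sat-PM→Watson, Sun-AM→Andersen.
Loads: Larsen 1/1, Varga 2/2, Costa 1/1, Lindqvist 1/1, Watson 1/1, Andersen 2/2.

8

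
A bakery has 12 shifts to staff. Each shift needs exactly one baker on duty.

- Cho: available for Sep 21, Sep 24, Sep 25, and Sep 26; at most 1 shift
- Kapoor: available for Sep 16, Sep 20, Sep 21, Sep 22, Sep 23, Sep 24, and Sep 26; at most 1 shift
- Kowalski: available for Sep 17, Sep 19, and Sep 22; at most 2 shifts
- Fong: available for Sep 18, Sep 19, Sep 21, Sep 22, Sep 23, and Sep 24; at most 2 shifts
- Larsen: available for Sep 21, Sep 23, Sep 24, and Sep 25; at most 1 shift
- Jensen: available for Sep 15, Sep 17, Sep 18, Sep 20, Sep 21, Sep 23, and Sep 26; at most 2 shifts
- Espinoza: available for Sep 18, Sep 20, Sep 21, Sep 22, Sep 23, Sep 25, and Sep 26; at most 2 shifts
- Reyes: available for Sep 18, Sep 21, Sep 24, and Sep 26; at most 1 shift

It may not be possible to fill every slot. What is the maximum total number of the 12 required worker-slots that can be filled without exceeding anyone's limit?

Total capacity across all bakers is 1+1+2+2+1+2+2+1 = 12, and 12 slots are needed, so at most 12 can be filled.
An assignment achieving 12: Sep 15→Jensen, Sep 16→Kapoor, Sep 17→Kowalski, Sep 18→Fong, Sep 19→Kowalski, Sep 20→Jensen, Sep 21→Espinoza, Sep 22→Fong, Sep 23→Larsen, Sep 24→Reyes, Sep 25→Cho, Sep 26→Espinoza.
Loads: Cho 1/1, Kapoor 1/1, Kowalski 2/2, Fong 2/2, Larsen 1/1, Jensen 2/2, Espinoza 2/2, Reyes 1/1.

12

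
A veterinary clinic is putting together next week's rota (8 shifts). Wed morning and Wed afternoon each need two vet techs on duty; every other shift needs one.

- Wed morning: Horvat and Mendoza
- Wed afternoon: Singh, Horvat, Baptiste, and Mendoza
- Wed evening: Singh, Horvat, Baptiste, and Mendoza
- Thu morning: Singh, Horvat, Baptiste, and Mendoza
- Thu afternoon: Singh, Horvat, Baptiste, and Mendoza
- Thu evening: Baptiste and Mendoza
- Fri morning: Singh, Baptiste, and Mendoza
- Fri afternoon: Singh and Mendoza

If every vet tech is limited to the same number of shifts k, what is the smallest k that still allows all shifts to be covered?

3

With 4 vet techs and 10 worker-slots to fill, someone must work at least ⌈10/4⌉ = 3 shifts, so k ≥ 3.
k = 3 works: Wed morning→Horvat+Mendoza, Wed afternoon→Baptiste+Mendoza, Wed evening→Singh, Thu morning→Horvat, Thu afternoon→Horvat, Thu evening→Baptiste, Fri morning→Singh, Fri afternoon→Singh.
Loads: Singh 3, Horvat 3, Baptiste 2, Mendoza 2 — all ≤ 3.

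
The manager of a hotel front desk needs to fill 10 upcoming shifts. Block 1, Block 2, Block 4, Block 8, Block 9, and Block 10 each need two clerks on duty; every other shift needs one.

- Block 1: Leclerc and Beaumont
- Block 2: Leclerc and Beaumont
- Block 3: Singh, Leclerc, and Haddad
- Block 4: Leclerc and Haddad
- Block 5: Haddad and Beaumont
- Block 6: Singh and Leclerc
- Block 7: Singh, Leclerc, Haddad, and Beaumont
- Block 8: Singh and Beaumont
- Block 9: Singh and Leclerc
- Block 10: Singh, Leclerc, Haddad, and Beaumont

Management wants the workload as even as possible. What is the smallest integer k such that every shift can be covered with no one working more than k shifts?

With 4 clerks and 16 worker-slots to fill, someone must work at least ⌈16/4⌉ = 4 shifts, so k ≥ 4.
k = 4 works: Block 1→Leclerc+Beaumont, Block 2→Leclerc+Beaumont, Block 3→Singh, Block 4→Leclerc+Haddad, Block 5→Haddad, Block 6→Singh, Block 7→Haddad, Block 8→Singh+Beaumont, Block 9→Singh+Leclerc, Block 10→Haddad+Beaumont.
Loads: Singh 4, Leclerc 4, Haddad 4, Beaumont 4 — all ≤ 4.

4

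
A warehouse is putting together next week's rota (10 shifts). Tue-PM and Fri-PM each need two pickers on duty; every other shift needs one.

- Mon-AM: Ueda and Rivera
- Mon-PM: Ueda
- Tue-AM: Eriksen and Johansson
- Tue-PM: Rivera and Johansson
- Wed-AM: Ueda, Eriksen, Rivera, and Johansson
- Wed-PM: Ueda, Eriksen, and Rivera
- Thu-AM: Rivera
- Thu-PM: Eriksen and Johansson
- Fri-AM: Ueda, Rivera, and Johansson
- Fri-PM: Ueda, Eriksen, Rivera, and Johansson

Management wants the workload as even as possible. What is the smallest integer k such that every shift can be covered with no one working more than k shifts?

With 4 pickers and 12 worker-slots to fill, someone must work at least ⌈12/4⌉ = 3 shifts, so k ≥ 3.
k = 3 works: Mon-AM→Ueda, Mon-PM→Ueda, Tue-AM→Eriksen, Tue-PM→Rivera+Johansson, Wed-AM→Johansson, Wed-PM→Ueda, Thu-AM→Rivera, Thu-PM→Eriksen, Fri-AM→Rivera, Fri-PM→Eriksen+Johansson.
Loads: Ueda 3, Eriksen 3, Rivera 3, Johansson 3 — all ≤ 3.

3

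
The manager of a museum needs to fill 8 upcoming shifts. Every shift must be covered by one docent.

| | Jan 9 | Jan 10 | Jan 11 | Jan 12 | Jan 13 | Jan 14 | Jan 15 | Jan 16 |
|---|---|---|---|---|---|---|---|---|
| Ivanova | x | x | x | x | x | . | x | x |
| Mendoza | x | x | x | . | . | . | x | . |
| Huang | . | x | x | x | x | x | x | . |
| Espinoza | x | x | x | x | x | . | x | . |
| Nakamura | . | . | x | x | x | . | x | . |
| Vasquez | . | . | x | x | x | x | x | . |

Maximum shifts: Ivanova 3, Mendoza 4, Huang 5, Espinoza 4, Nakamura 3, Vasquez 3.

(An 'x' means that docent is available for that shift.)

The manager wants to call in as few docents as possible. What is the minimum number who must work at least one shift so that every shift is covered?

2

8 slots to fill and no one can take more than 5, so at least ⌈8/5⌉ = 2 docents are needed.
Ivanova and Huang alone can cover everything: Jan 9→Ivanova, Jan 10→Ivanova, Jan 11→Huang, Jan 12→Huang, Jan 13→Huang, Jan 14→Huang, Jan 15→Huang, Jan 16→Ivanova.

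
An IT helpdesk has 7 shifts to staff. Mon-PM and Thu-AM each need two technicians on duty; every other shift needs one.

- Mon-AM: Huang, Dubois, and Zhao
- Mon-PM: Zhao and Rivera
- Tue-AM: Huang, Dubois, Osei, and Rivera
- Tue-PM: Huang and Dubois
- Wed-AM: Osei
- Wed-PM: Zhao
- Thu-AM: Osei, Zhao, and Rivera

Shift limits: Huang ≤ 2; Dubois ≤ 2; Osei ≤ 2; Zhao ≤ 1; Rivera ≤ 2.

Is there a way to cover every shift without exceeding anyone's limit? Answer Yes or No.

Total capacity is 9 and 9 slots are needed, so capacity alone doesn't rule it out.
Shifts {Mon-PM, Wed-PM} need 3 worker-slots in total, but the technicians available for any of those shifts (Zhao and Rivera) can supply at most 2 among them. So no valid schedule exists.

No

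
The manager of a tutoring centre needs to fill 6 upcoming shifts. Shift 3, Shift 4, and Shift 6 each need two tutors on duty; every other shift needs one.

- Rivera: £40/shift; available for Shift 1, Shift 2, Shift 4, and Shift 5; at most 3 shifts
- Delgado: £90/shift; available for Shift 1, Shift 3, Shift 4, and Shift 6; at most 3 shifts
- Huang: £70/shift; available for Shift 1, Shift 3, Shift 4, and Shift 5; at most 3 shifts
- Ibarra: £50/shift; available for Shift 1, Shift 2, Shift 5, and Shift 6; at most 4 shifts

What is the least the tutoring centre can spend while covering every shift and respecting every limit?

Shift 3 can only be covered by Delgado and Huang, so that assignment is forced.
Shift 6 can only be covered by Delgado and Ibarra, so that assignment is forced.
Picking the cheapest available tutor for each shift independently would cost £530, but that ignores the shift limits.
An optimal schedule: Shift 1→Ibarra, Shift 2→Rivera, Shift 3→Huang+Delgado, Shift 4→Rivera+Huang, Shift 5→Rivera, Shift 6→Ibarra+Delgado.
Total: 50 + 40 + 70 + 90 + 40 + 70 + 40 + 50 + 90 = £540.

£540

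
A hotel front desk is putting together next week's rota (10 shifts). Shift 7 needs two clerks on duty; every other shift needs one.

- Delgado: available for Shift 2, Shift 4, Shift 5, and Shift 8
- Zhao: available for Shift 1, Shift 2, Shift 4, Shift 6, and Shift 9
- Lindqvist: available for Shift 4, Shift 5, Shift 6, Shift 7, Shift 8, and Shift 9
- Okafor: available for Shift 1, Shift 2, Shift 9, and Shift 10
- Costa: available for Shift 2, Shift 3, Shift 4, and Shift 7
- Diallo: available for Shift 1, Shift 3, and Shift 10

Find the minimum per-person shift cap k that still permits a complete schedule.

2

With 6 clerks and 11 worker-slots to fill, someone must work at least ⌈11/6⌉ = 2 shifts, so k ≥ 2.
k = 2 works: Shift 1→Diallo, Shift 2→Okafor, Shift 3→Costa, Shift 4→Lindqvist, Shift 5→Delgado, Shift 6→Zhao, Shift 7→Lindqvist+Costa, Shift 8→Delgado, Shift 9→Zhao, Shift 10→Okafor.
Loads: Delgado 2, Zhao 2, Lindqvist 2, Okafor 2, Costa 2, Diallo 1 — all ≤ 2.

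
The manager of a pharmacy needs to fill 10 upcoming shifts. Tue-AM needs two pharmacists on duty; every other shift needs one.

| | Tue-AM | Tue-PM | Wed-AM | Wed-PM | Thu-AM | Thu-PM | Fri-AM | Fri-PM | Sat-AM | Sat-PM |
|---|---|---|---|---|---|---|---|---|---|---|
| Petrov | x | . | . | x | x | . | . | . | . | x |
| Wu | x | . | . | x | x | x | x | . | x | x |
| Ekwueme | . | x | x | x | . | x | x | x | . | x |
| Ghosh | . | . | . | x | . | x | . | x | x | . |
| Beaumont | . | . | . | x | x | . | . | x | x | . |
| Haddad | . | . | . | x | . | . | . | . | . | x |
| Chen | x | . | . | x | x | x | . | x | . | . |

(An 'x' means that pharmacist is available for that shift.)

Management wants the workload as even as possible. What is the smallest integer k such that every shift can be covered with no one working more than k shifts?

2

With 7 pharmacists and 11 worker-slots to fill, someone must work at least ⌈11/7⌉ = 2 shifts, so k ≥ 2.
k = 2 works: Tue-AM→Petrov+Wu, Tue-PM→Ekwueme, Wed-AM→Ekwueme, Wed-PM→Beaumont, Thu-AM→Petrov, Thu-PM→Ghosh, Fri-AM→Wu, Fri-PM→Beaumont, Sat-AM→Ghosh, Sat-PM→Haddad.
Loads: Petrov 2, Wu 2, Ekwueme 2, Ghosh 2, Beaumont 2, Haddad 1, Chen 0 — all ≤ 2.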